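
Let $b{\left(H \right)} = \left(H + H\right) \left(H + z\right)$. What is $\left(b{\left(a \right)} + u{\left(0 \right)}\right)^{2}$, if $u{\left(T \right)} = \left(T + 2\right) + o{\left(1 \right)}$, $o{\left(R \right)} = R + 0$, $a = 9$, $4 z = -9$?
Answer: $\frac{62001}{4} \approx 15500.0$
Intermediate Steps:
$z = - \frac{9}{4}$ ($z = \frac{1}{4} \left(-9\right) = - \frac{9}{4} \approx -2.25$)
$b{\left(H \right)} = 2 H \left(- \frac{9}{4} + H\right)$ ($b{\left(H \right)} = \left(H + H\right) \left(H - \frac{9}{4}\right) = 2 H \left(- \frac{9}{4} + H\right)$)
$o{\left(R \right)} = R$
$u{\left(T \right)} = 3 + T$ ($u{\left(T \right)} = \left(T + 2\right) + 1 = \left(2 + T\right) + 1 = 3 + T$)
$\left(b{\left(a \right)} + u{\left(0 \right)}\right)^{2} = \left(\frac{1}{2} \cdot 9 \left(-9 + 4 \cdot 9\right) + \left(3 + 0\right)\right)^{2} = \left(\frac{1}{2} \cdot 9 \left(-9 + 36\right) + 3\right)^{2} = \left(\frac{1}{2} \cdot 9 \cdot 27 + 3\right)^{2} = \left(\frac{243}{2} + 3\right)^{2} = \left(\frac{249}{2}\right)^{2} = \frac{62001}{4}$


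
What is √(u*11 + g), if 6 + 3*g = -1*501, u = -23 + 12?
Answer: I*√290 ≈ 17.029*I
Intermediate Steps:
u = -11
g = -169 (g = -2 + (-1*501)/3 = -2 + (⅓)*(-501) = -2 - 167 = -169)
√(u*11 + g) = √(-11*11 - 169) = √(-121 - 169) = √(-290) = I*√290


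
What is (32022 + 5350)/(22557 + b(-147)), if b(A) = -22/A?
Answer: 5493684/3315901 ≈ 1.6568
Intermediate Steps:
(32022 + 5350)/(22557 + b(-147)) = (32022 + 5350)/(22557 - 22/(-147)) = 37372/(22557 - 22*(-1/147)) = 37372/(22557 + 22/147) = 37372/(3315901/147) = 37372*(147/3315901) = 5493684/3315901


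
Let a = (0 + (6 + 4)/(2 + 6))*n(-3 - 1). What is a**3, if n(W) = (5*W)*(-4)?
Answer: 1000000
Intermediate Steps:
n(W) = -20*W
a = 100 (a = (0 + (6 + 4)/(2 + 6))*(-20*(-3 - 1)) = (0 + 10/8)*(-20*(-4)) = (0 + 10*(1/8))*80 = (0 + 5/4)*80 = (5/4)*80 = 100)
a**3 = 100**3 = 1000000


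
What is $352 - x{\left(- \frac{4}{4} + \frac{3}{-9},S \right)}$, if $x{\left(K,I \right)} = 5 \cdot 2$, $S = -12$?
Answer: $342$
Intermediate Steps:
$x{\left(K,I \right)} = 10$
$352 - x{\left(- \frac{4}{4} + \frac{3}{-9},S \right)} = 352 - 10 = 342$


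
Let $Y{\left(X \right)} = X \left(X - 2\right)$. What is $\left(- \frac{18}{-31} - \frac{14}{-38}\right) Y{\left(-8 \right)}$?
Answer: $\frac{44720}{589} \approx 75.925$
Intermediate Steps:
$Y{\left(X \right)} = X \left(-2 + X\right)$
$\left(- \frac{18}{-31} - \frac{14}{-38}\right) Y{\left(-8 \right)} = \left(- \frac{18}{-31} - \frac{14}{-38}\right) \left(- 8 \left(-2 - 8\right)\right) = \left(\left(-18\right) \left(- \frac{1}{31}\right) - - \frac{7}{19}\right) \left(\left(-8\right) \left(-10\right)\right) = \left(\frac{18}{31} + \frac{7}{19}\right) 80 = \frac{559}{589} \cdot 80 = \frac{44720}{589}$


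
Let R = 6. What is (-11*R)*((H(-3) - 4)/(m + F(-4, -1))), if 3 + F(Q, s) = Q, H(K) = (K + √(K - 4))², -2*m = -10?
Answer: -66 - 198*I*√7 ≈ -66.0 - 523.86*I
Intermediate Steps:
m = 5 (m = -½*(-10) = 5)
H(K) = (K + √(-4 + K))²
F(Q, s) = -3 + Q
(-11*R)*((H(-3) - 4)/(m + F(-4, -1))) = (-11*6)*(((-3 + √(-4 - 3))² - 4)/(5 + (-3 - 4))) = -66*((-3 + √(-7))² - 4)/(5 - 7) = -66*((-3 + I*√7)² - 4)/(-2) = -66*(-4 + (-3 + I*√7)²)*(-1)/2 = -66*(2 - (-3 + I*√7)²/2) = -132 + 33*(-3 + I*√7)²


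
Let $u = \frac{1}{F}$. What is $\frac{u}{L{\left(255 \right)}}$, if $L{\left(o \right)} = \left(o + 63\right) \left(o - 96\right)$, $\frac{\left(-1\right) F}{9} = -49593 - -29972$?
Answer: $\frac{1}{8928693018} \approx 1.12 \cdot 10^{-10}$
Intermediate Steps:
$F = 176589$ ($F = - 9 \left(-49593 - -29972\right) = - 9 \left(-49593 + 29972\right) = \left(-9\right) \left(-19621\right) = 176589$)
$u = \frac{1}{176589} \approx 5.6629 \cdot 10^{-6}$
$L{\left(o \right)} = \left(-96 + o\right) \left(63 + o\right)$ ($L{\left(o \right)} = \left(63 + o\right) \left(-96 + o\right) = \left(-96 + o\right) \left(63 + o\right)$)
$\frac{u}{L{\left(255 \right)}} = \frac{1}{176589 \left(-6048 + 255^{2} - 8415\right)} = \frac{1}{176589 \left(-6048 + 65025 - 8415\right)} = \frac{1}{176589 \cdot 50562} = \frac{1}{176589} \cdot \frac{1}{50562} = \frac{1}{8928693018}$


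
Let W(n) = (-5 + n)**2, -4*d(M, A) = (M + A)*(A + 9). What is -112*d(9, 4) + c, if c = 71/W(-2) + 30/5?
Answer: 232233/49 ≈ 4739.4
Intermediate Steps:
d(M, A) = -(9 + A)*(A + M)/4 (d(M, A) = -(M + A)*(A + 9)/4 = -(A + M)*(9 + A)/4 = -(9 + A)*(A + M)/4)
c = 365/49 (c = 71/((-5 - 2)**2) + 30/5 = 71/((-7)**2) + 30*(1/5) = 71/49 + 6 = 365/49 ≈ 7.4490)
-112*d(9, 4) + c = -112*(-9/4*4 - 9/4*9 - 1/4*4**2 - 1/4*4*9) + 365/49 = -112*(-9 - 81/4 - 1/4*16 - 9) + 365/49 = -112*(-9 - 81/4 - 4 - 9) + 365/49 = -112*(-169/4) + 365/49 = 4732 + 365/49 = 232233/49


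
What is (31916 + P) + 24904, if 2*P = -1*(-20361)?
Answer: 134001/2 ≈ 67001.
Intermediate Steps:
P = 20361/2 (P = (-1*(-20361))/2 = (½)*20361 = 20361/2 ≈ 10181.)
(31916 + P) + 24904 = (31916 + 20361/2) + 24904 = 84193/2 + 24904 = 134001/2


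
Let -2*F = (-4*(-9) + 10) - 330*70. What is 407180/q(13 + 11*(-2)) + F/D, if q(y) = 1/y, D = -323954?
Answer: -1187168319007/323954 ≈ -3.6646e+6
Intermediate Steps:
F = 11527 (F = -((-4*(-9) + 10) - 330*70)/2 = -((36 + 10) - 23100)/2 = -(46 - 23100)/2 = -½*(-23054) = 11527)
407180/q(13 + 11*(-2)) + F/D = 407180/(1/(13 + 11*(-2))) + 11527/(-323954) = 407180/(1/(13 - 22)) + 11527*(-1/323954) = 407180/(1/(-9)) - 11527/323954 = 407180/(-⅑) - 11527/323954 = 407180*(-9) - 11527/323954 = -3664620 - 11527/323954 = -1187168319007/323954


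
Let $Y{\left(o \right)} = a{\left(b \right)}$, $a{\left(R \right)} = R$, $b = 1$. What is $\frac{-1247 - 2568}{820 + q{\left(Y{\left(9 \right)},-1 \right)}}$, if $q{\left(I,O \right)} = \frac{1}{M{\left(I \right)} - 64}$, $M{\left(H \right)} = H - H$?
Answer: $- \frac{34880}{7497} \approx -4.6525$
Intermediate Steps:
$M{\left(H \right)} = 0$
$Y{\left(o \right)} = 1$
$q{\left(I,O \right)} = - \frac{1}{64}$ ($q{\left(I,O \right)} = \frac{1}{0 - 64} = \frac{1}{-64} = - \frac{1}{64}$)
$\frac{-1247 - 2568}{820 + q{\left(Y{\left(9 \right)},-1 \right)}} = \frac{-1247 - 2568}{820 - \frac{1}{64}} = - \frac{3815}{\frac{52479}{64}} = \left(-3815\right) \frac{64}{52479} = - \frac{34880}{7497}$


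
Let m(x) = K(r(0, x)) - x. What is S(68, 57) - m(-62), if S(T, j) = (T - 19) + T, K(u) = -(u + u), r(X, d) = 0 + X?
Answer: 55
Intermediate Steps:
r(X, d) = X
K(u) = -2*u
S(T, j) = -19 + 2*T (S(T, j) = (-19 + T) + T = -19 + 2*T)
m(x) = -x (m(x) = -2*0 - x = 0 - x = -x)
S(68, 57) - m(-62) = (-19 + 2*68) - (-1)*(-62) = (-19 + 136) - 1*62 = 117 - 62 = 55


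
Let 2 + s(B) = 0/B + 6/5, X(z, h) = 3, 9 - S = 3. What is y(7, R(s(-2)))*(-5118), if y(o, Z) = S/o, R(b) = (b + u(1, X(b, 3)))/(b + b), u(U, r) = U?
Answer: -30708/7 ≈ -4386.9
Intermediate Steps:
S = 6 (S = 9 - 1*3 = 9 - 3 = 6)
s(B) = -4/5 (s(B) = -2 + (0/B + 6/5) = -2 + (0 + 6*(1/5)) = -2 + (0 + 6/5) = -2 + 6/5 = -4/5)
R(b) = (1 + b)/(2*b) (R(b) = (b + 1)/(b + b) = (1 + b)/((2*b)) = (1 + b)*(1/(2*b)) = (1 + b)/(2*b))
y(o, Z) = 6/o
y(7, R(s(-2)))*(-5118) = (6/7)*(-5118) = -30708/7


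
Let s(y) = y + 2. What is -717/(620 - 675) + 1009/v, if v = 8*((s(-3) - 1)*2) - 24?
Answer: -15343/3080 ≈ -4.9815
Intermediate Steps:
s(y) = 2 + y
v = -56 (v = 8*(((2 - 3) - 1)*2) - 24 = 8*((-1 - 1)*2) - 24 = 8*(-2*2) - 24 = 8*(-4) - 24 = -32 - 24 = -56)
-717/(620 - 675) + 1009/v = -717/(620 - 675) + 1009/(-56) = -717/(-55) + 1009*(-1/56) = -717*(-1/55) - 1009/56 = 717/55 - 1009/56 = -15343/3080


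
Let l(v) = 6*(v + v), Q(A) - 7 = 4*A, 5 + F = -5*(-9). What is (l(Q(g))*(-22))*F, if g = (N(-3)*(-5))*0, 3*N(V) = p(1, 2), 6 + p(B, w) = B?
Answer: -73920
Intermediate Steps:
p(B, w) = -6 + B
N(V) = -5/3 (N(V) = (-6 + 1)/3 = (1/3)*(-5) = -5/3)
g = 0 (g = -5/3*(-5)*0 = (25/3)*0 = 0)
F = 40 (F = -5 - 5*(-9) = -5 + 45 = 40)
Q(A) = 7 + 4*A
l(v) = 12*v (l(v) = 6*(2*v) = 12*v)
(l(Q(g))*(-22))*F = ((12*(7 + 4*0))*(-22))*40 = ((12*(7 + 0))*(-22))*40 = ((12*7)*(-22))*40 = (84*(-22))*40 = -1848*40 = -73920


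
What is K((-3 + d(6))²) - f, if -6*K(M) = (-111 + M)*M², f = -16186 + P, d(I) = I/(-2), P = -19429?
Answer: 51815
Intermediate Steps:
d(I) = -I/2 (d(I) = I*(-½) = -I/2)
f = -35615 (f = -16186 - 19429 = -35615)
K(M) = -M²*(-111 + M)/6 (K(M) = -(-111 + M)*M²/6 = -M²*(-111 + M)/6)
K((-3 + d(6))²) - f = ((-3 - ½*6)²)²*(111 - (-3 - ½*6)²)/6 - 1*(-35615) = ((-3 - 3)²)²*(111 - (-3 - 3)²)/6 + 35615 = ((-6)²)²*(111 - 1*(-6)²)/6 + 35615 = (⅙)*36²*(111 - 1*36) + 35615 = (⅙)*1296*(111 - 36) + 35615 = (⅙)*1296*75 + 35615 = 16200 + 35615 = 51815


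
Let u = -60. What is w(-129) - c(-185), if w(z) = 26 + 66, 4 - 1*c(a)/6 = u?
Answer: -292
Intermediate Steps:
c(a) = 384 (c(a) = 24 - 6*(-60) = 24 + 360 = 384)
w(z) = 92
w(-129) - c(-185) = 92 - 1*384 = 92 - 384 = -292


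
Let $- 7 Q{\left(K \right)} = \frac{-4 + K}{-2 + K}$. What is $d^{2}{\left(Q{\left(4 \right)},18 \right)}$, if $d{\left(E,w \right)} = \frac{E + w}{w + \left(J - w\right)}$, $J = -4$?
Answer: $\frac{81}{4} \approx 20.25$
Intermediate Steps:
$Q{\left(K \right)} = - \frac{-4 + K}{7 \left(-2 + K\right)}$ ($Q{\left(K \right)} = - \frac{\left(-4 + K\right) \frac{1}{-2 + K}}{7} = - \frac{\frac{1}{-2 + K} \left(-4 + K\right)}{7} = - \frac{-4 + K}{7 \left(-2 + K\right)}$)
$d{\left(E,w \right)} = - \frac{E}{4} - \frac{w}{4}$ ($d{\left(E,w \right)} = \frac{E + w}{w - \left(4 + w\right)} = \frac{E + w}{-4} = \left(E + w\right) \left(- \frac{1}{4}\right) = - \frac{E}{4} - \frac{w}{4}$)
$d^{2}{\left(Q{\left(4 \right)},18 \right)} = \left(- \frac{\frac{1}{7} \frac{1}{-2 + 4} \left(4 - 4\right)}{4} - \frac{9}{2}\right)^{2} = \left(- \frac{\frac{1}{7} \cdot \frac{1}{2} \left(4 - 4\right)}{4} - \frac{9}{2}\right)^{2} = \left(- \frac{\frac{1}{7} \cdot \frac{1}{2} \cdot 0}{4} - \frac{9}{2}\right)^{2} = \left(\left(- \frac{1}{4}\right) 0 - \frac{9}{2}\right)^{2} = \left(0 - \frac{9}{2}\right)^{2} = \left(- \frac{9}{2}\right)^{2} = \frac{81}{4}$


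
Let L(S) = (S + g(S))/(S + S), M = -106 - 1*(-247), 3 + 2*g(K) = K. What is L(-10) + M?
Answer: 5673/40 ≈ 141.82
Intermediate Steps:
g(K) = -3/2 + K/2
M = 141 (M = -106 + 247 = 141)
L(S) = (-3/2 + 3*S/2)/(2*S) (L(S) = (S + (-3/2 + S/2))/(S + S) = (-3/2 + 3*S/2)/((2*S)) = (-3/2 + 3*S/2)*(1/(2*S)) = (-3/2 + 3*S/2)/(2*S))
L(-10) + M = (¾)*(-1 - 10)/(-10) + 141 = (¾)*(-⅒)*(-11) + 141 = 33/40 + 141 = 5673/40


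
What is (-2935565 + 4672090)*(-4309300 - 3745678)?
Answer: -13987670671450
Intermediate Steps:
(-2935565 + 4672090)*(-4309300 - 3745678) = 1736525*(-8054978) = -13987670671450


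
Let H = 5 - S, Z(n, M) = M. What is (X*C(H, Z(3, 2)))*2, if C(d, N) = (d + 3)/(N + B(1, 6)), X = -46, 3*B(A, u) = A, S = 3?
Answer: -1380/7 ≈ -197.14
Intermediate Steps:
B(A, u) = A/3
H = 2 (H = 5 - 1*3 = 5 - 3 = 2)
C(d, N) = (3 + d)/(1/3 + N) (C(d, N) = (d + 3)/(N + (1/3)*1) = (3 + d)/(N + 1/3) = (3 + d)/(1/3 + N))
(X*C(H, Z(3, 2)))*2 = -138*(3 + 2)/(1 + 3*2)*2 = -138*5/(1 + 6)*2 = -138*5/7*2 = -46*15/7*2 = -690/7*2 = -1380/7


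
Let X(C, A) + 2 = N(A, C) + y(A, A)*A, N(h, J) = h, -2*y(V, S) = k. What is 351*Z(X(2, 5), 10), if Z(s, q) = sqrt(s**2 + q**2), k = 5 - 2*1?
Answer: 351*sqrt(481)/2 ≈ 3849.0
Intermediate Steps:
k = 3 (k = 5 - 2 = 3)
y(V, S) = -3/2 (y(V, S) = -1/2*3 = -3/2)
X(C, A) = -2 - A/2 (X(C, A) = -2 + (A - 3*A/2) = -2 - A/2)
Z(s, q) = sqrt(q**2 + s**2)
351*Z(X(2, 5), 10) = 351*sqrt(10**2 + (-2 - 1/2*5)**2) = 351*sqrt(100 + (-2 - 5/2)**2) = 351*sqrt(100 + (-9/2)**2) = 351*sqrt(100 + 81/4) = 351*sqrt(481/4) = 351*(sqrt(481)/2) = 351*sqrt(481)/2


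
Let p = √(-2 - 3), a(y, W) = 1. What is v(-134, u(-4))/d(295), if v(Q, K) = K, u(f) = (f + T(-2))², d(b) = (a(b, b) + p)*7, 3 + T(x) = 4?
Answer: 3/14 - 3*I*√5/14 ≈ 0.21429 - 0.47916*I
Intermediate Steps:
T(x) = 1 (T(x) = -3 + 4 = 1)
p = I*√5 (p = √(-5) = I*√5 ≈ 2.2361*I)
d(b) = 7 + 7*I*√5 (d(b) = (1 + I*√5)*7 = 7 + 7*I*√5)
u(f) = (1 + f)² (u(f) = (f + 1)² = (1 + f)²)
v(-134, u(-4))/d(295) = (1 - 4)²/(7 + 7*I*√5) = (-3)²/(7 + 7*I*√5) = 9/(7 + 7*I*√5)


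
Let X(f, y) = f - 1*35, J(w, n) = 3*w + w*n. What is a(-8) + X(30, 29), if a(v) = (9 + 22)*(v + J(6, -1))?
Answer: 119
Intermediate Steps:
J(w, n) = 3*w + n*w
X(f, y) = -35 + f (X(f, y) = f - 35 = -35 + f)
a(v) = 372 + 31*v (a(v) = (9 + 22)*(v + 6*(3 - 1)) = 31*(v + 6*2) = 31*(v + 12) = 31*(12 + v) = 372 + 31*v)
a(-8) + X(30, 29) = (372 + 31*(-8)) + (-35 + 30) = (372 - 248) - 5 = 124 - 5 = 119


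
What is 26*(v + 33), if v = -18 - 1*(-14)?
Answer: 754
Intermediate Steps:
v = -4 (v = -18 + 14 = -4)
26*(v + 33) = 26*(-4 + 33) = 26*29 = 754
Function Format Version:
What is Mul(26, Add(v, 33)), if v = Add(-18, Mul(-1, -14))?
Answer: 754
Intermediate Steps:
v = -4 (v = Add(-18, 14) = -4)
Mul(26, Add(v, 33)) = Mul(26, Add(-4, 33)) = Mul(26, 29) = 754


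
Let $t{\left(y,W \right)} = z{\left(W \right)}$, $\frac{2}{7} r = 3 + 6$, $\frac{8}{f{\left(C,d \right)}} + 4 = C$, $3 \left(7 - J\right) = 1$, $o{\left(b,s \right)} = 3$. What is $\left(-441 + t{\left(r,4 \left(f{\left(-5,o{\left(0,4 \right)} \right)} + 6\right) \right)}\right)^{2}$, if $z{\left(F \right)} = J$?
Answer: $\frac{1697809}{9} \approx 1.8865 \cdot 10^{5}$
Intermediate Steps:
$J = \frac{20}{3}$ ($J = 7 - \frac{1}{3} = \frac{20}{3} \approx 6.6667$)
$f{\left(C,d \right)} = \frac{8}{-4 + C}$
$r = \frac{63}{2}$ ($r = \frac{7 \left(3 + 6\right)}{2} = \frac{7}{2} \cdot 9 = \frac{63}{2} \approx 31.5$)
$z{\left(F \right)} = \frac{20}{3}$
$t{\left(y,W \right)} = \frac{20}{3}$
$\left(-441 + t{\left(r,4 \left(f{\left(-5,o{\left(0,4 \right)} \right)} + 6\right) \right)}\right)^{2} = \left(-441 + \frac{20}{3}\right)^{2} = \left(- \frac{1303}{3}\right)^{2} = \frac{1697809}{9}$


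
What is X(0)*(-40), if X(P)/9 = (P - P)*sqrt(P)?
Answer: 0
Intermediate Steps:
X(P) = 0 (X(P) = 9*((P - P)*sqrt(P)) = 9*(0*sqrt(P)) = 9*0 = 0)
X(0)*(-40) = 0*(-40) = 0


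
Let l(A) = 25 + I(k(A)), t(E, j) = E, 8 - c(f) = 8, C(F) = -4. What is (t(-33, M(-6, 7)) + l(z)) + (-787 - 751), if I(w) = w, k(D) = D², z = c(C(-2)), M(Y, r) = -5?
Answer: -1546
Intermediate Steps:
c(f) = 0 (c(f) = 8 - 1*8 = 8 - 8 = 0)
z = 0
l(A) = 25 + A²
(t(-33, M(-6, 7)) + l(z)) + (-787 - 751) = (-33 + (25 + 0²)) + (-787 - 751) = (-33 + (25 + 0)) - 1538 = (-33 + 25) - 1538 = -8 - 1538 = -1546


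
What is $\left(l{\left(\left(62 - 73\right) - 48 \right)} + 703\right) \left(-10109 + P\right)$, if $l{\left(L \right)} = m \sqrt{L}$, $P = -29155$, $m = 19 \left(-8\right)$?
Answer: $-27602592 + 5968128 i \sqrt{59} \approx -2.7603 \cdot 10^{7} + 4.5842 \cdot 10^{7} i$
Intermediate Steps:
$m = -152$
$l{\left(L \right)} = - 152 \sqrt{L}$
$\left(l{\left(\left(62 - 73\right) - 48 \right)} + 703\right) \left(-10109 + P\right) = \left(- 152 \sqrt{\left(62 - 73\right) - 48} + 703\right) \left(-10109 - 29155\right) = \left(- 152 \sqrt{-11 - 48} + 703\right) \left(-39264\right) = \left(- 152 \sqrt{-59} + 703\right) \left(-39264\right) = \left(- 152 i \sqrt{59} + 703\right) \left(-39264\right) = \left(703 - 152 i \sqrt{59}\right) \left(-39264\right) = -27602592 + 5968128 i \sqrt{59}$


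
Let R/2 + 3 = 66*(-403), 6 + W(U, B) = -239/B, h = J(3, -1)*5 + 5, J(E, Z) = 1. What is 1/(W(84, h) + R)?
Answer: -10/532319 ≈ -1.8786e-5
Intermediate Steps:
h = 10 (h = 1*5 + 5 = 5 + 5 = 10)
W(U, B) = -6 - 239/B
R = -53202 (R = -6 + 2*(66*(-403)) = -6 + 2*(-26598) = -6 - 53196 = -53202)
1/(W(84, h) + R) = 1/((-6 - 239/10) - 53202) = 1/(-299/10 - 53202) = 1/(-532319/10) = -10/532319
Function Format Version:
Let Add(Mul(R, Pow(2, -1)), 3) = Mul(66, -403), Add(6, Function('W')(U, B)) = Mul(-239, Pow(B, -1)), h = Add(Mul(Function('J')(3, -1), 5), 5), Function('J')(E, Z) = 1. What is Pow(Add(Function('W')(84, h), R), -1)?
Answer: Rational(-10, 532319) ≈ -1.8786e-5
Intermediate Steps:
h = 10 (h = Add(Mul(1, 5), 5) = Add(5, 5) = 10)
Function('W')(U, B) = Add(-6, Mul(-239, Pow(B, -1)))
R = -53202 (R = Add(-6, Mul(2, Mul(66, -403))) = Add(-6, Mul(2, -26598)) = Add(-6, -53196) = -53202)
Pow(Add(Function('W')(84, h), R), -1) = Pow(Add(Add(-6, Mul(-239, Pow(10, -1))), -53202), -1) = Pow(Add(Add(-6, Mul(-239, Rational(1, 10))), -53202), -1) = Pow(Add(Add(-6, Rational(-239, 10)), -53202), -1) = Pow(Add(Rational(-299, 10), -53202), -1) = Pow(Rational(-532319, 10), -1) = Rational(-10, 532319)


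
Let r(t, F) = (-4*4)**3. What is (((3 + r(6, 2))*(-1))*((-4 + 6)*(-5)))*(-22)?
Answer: 900460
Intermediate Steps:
r(t, F) = -4096 (r(t, F) = (-16)**3 = -4096)
(((3 + r(6, 2))*(-1))*((-4 + 6)*(-5)))*(-22) = (((3 - 4096)*(-1))*((-4 + 6)*(-5)))*(-22) = ((-4093*(-1))*(2*(-5)))*(-22) = (4093*(-10))*(-22) = -40930*(-22) = 900460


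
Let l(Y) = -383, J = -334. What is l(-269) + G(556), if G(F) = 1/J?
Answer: -127923/334 ≈ -383.00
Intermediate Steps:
G(F) = -1/334 (G(F) = 1/(-334) = -1/334)
l(-269) + G(556) = -383 - 1/334 = -127923/334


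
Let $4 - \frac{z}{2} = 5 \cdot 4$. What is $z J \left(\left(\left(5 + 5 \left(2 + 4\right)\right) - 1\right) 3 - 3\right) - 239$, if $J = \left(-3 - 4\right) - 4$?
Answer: $34609$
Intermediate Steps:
$J = -11$ ($J = -7 - 4 = -11$)
$z = -32$ ($z = 8 - 2 \cdot 5 \cdot 4 = 8 - 40 = -32$)
$z J \left(\left(\left(5 + 5 \left(2 + 4\right)\right) - 1\right) 3 - 3\right) - 239 = \left(-32\right) \left(-11\right) \left(\left(\left(5 + 5 \left(2 + 4\right)\right) - 1\right) 3 - 3\right) - 239 = 352 \left(\left(\left(5 + 5 \cdot 6\right) - 1\right) 3 - 3\right) - 239 = 352 \left(\left(\left(5 + 30\right) - 1\right) 3 - 3\right) - 239 = 352 \left(\left(35 - 1\right) 3 - 3\right) - 239 = 352 \left(34 \cdot 3 - 3\right) - 239 = 352 \left(102 - 3\right) - 239 = 352 \cdot 99 - 239 = 34848 - 239 = 34609$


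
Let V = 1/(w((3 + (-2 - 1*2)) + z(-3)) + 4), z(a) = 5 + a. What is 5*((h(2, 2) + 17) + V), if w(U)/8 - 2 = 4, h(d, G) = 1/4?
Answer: 2245/26 ≈ 86.346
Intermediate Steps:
h(d, G) = 1/4
w(U) = 48 (w(U) = 16 + 8*4 = 16 + 32 = 48)
V = 1/52 (V = 1/(48 + 4) = 1/52 ≈ 0.019231)
5*((h(2, 2) + 17) + V) = 5*((1/4 + 17) + 1/52) = 5*(69/4 + 1/52) = 5*(449/26) = 2245/26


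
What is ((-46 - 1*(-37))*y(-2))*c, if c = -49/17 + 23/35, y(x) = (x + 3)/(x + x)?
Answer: -2979/595 ≈ -5.0067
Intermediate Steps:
y(x) = (3 + x)/(2*x) (y(x) = (3 + x)/((2*x)) = (3 + x)*(1/(2*x)) = (3 + x)/(2*x))
c = -1324/595 (c = -49*1/17 + 23*(1/35) = -49/17 + 23/35 = -1324/595 ≈ -2.2252)
((-46 - 1*(-37))*y(-2))*c = ((-46 - 1*(-37))*((½)*(3 - 2)/(-2)))*(-1324/595) = ((-46 + 37)*((½)*(-½)*1))*(-1324/595) = -9*(-¼)*(-1324/595) = (9/4)*(-1324/595) = -2979/595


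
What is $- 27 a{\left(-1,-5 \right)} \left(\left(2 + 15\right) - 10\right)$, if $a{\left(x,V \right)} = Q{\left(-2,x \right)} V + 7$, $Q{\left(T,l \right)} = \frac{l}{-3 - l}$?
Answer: $- \frac{1701}{2} \approx -850.5$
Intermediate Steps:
$a{\left(x,V \right)} = 7 - \frac{V x}{3 + x}$ ($a{\left(x,V \right)} = - \frac{x}{3 + x} V + 7 = - \frac{V x}{3 + x} + 7 = 7 - \frac{V x}{3 + x}$)
$- 27 a{\left(-1,-5 \right)} \left(\left(2 + 15\right) - 10\right) = - 27 \frac{21 + 7 \left(-1\right) - \left(-5\right) \left(-1\right)}{3 - 1} \left(\left(2 + 15\right) - 10\right) = - 27 \frac{21 - 7 - 5}{2} \left(17 - 10\right) = - 27 \cdot \frac{1}{2} \cdot 9 \cdot 7 = \left(-27\right) \frac{9}{2} \cdot 7 = \left(- \frac{243}{2}\right) 7 = - \frac{1701}{2}$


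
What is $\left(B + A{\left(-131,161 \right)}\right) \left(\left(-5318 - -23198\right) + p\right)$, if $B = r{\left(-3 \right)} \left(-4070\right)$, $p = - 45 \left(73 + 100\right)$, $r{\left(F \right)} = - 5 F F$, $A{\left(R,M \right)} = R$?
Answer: $1847576805$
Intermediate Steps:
$r{\left(F \right)} = - 5 F^{2}$
$p = -7785$ ($p = \left(-45\right) 173 = -7785$)
$B = 183150$ ($B = - 5 \left(-3\right)^{2} \left(-4070\right) = \left(-5\right) 9 \left(-4070\right) = \left(-45\right) \left(-4070\right) = 183150$)
$\left(B + A{\left(-131,161 \right)}\right) \left(\left(-5318 - -23198\right) + p\right) = \left(183150 - 131\right) \left(\left(-5318 - -23198\right) - 7785\right) = 183019 \left(\left(-5318 + 23198\right) - 7785\right) = 183019 \left(17880 - 7785\right) = 183019 \cdot 10095 = 1847576805$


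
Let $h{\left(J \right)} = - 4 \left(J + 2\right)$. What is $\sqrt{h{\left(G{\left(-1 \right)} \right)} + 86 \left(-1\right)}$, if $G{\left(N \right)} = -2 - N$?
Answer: $3 i \sqrt{10} \approx 9.4868 i$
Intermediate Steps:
$h{\left(J \right)} = -8 - 4 J$ ($h{\left(J \right)} = - 4 \left(2 + J\right) = -8 - 4 J$)
$\sqrt{h{\left(G{\left(-1 \right)} \right)} + 86 \left(-1\right)} = \sqrt{\left(-8 - 4 \left(-2 - -1\right)\right) + 86 \left(-1\right)} = \sqrt{\left(-8 - 4 \left(-2 + 1\right)\right) - 86} = \sqrt{\left(-8 - -4\right) - 86} = \sqrt{\left(-8 + 4\right) - 86} = \sqrt{-4 - 86} = \sqrt{-90} = 3 i \sqrt{10}$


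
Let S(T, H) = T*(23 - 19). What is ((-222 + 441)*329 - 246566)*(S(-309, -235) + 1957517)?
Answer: -341400378715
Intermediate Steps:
S(T, H) = 4*T (S(T, H) = T*4 = 4*T)
((-222 + 441)*329 - 246566)*(S(-309, -235) + 1957517) = ((-222 + 441)*329 - 246566)*(4*(-309) + 1957517) = (219*329 - 246566)*(-1236 + 1957517) = (72051 - 246566)*1956281 = -174515*1956281 = -341400378715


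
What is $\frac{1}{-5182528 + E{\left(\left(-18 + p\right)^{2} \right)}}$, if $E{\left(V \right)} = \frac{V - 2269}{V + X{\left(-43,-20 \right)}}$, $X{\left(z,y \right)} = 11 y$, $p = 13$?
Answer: $- \frac{65}{336863572} \approx -1.9296 \cdot 10^{-7}$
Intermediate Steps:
$E{\left(V \right)} = \frac{-2269 + V}{-220 + V}$ ($E{\left(V \right)} = \frac{V - 2269}{V + 11 \left(-20\right)} = \frac{-2269 + V}{V - 220} = \frac{-2269 + V}{-220 + V}$)
$\frac{1}{-5182528 + E{\left(\left(-18 + p\right)^{2} \right)}} = \frac{1}{-5182528 + \frac{-2269 + \left(-18 + 13\right)^{2}}{-220 + \left(-18 + 13\right)^{2}}} = \frac{1}{-5182528 + \frac{-2269 + \left(-5\right)^{2}}{-220 + \left(-5\right)^{2}}} = \frac{1}{-5182528 + \frac{-2269 + 25}{-220 + 25}} = \frac{1}{-5182528 + \frac{1}{-195} \left(-2244\right)} = \frac{1}{-5182528 - - \frac{748}{65}} = \frac{1}{-5182528 + \frac{748}{65}} = \frac{1}{- \frac{336863572}{65}} = - \frac{65}{336863572}$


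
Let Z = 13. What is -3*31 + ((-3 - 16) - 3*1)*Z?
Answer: -379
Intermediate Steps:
-3*31 + ((-3 - 16) - 3*1)*Z = -3*31 + ((-3 - 16) - 3*1)*13 = -93 + (-19 - 3)*13 = -93 - 22*13 = -93 - 286 = -379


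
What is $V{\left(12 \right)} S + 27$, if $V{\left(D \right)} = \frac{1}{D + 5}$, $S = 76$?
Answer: $\frac{535}{17} \approx 31.471$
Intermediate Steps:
$V{\left(D \right)} = \frac{1}{5 + D}$
$V{\left(12 \right)} S + 27 = \frac{1}{5 + 12} \cdot 76 + 27 = \frac{1}{17} \cdot 76 + 27 = \frac{76}{17} + 27 = \frac{535}{17}$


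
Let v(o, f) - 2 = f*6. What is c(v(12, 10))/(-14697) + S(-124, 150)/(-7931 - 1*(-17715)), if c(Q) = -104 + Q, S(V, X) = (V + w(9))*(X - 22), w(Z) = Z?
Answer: -8997038/5991477 ≈ -1.5016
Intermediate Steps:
v(o, f) = 2 + 6*f (v(o, f) = 2 + f*6 = 2 + 6*f)
S(V, X) = (-22 + X)*(9 + V) (S(V, X) = (V + 9)*(X - 22) = (9 + V)*(-22 + X) = (-22 + X)*(9 + V))
c(v(12, 10))/(-14697) + S(-124, 150)/(-7931 - 1*(-17715)) = (-104 + (2 + 6*10))/(-14697) + (-198 - 22*(-124) + 9*150 - 124*150)/(-7931 - 1*(-17715)) = (-104 + (2 + 60))*(-1/14697) + (-198 + 2728 + 1350 - 18600)/(-7931 + 17715) = (-104 + 62)*(-1/14697) - 14720/9784 = -42*(-1/14697) - 14720*1/9784 = 14/4899 - 1840/1223 = -8997038/5991477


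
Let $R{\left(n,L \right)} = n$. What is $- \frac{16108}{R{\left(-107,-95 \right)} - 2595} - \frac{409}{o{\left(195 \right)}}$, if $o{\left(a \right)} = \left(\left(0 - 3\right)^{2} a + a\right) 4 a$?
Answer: $\frac{12249581441}{2054871000} \approx 5.9612$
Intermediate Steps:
$o{\left(a \right)} = 40 a^{2}$ ($o{\left(a \right)} = \left(\left(-3\right)^{2} a + a\right) 4 a = \left(9 a + a\right) 4 a = 10 a 4 a = 40 a^{2}$)
$- \frac{16108}{R{\left(-107,-95 \right)} - 2595} - \frac{409}{o{\left(195 \right)}} = - \frac{16108}{-107 - 2595} - \frac{409}{40 \cdot 195^{2}} = - \frac{16108}{-2702} - \frac{409}{40 \cdot 38025} = \left(-16108\right) \left(- \frac{1}{2702}\right) - \frac{409}{1521000} = \frac{8054}{1351} - \frac{409}{1521000} = \frac{12249581441}{2054871000}$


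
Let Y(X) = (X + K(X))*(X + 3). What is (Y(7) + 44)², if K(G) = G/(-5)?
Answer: 10000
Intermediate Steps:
K(G) = -G/5 (K(G) = G*(-⅕) = -G/5)
Y(X) = 4*X*(3 + X)/5 (Y(X) = (X - X/5)*(X + 3) = (4*X/5)*(3 + X) = 4*X*(3 + X)/5)
(Y(7) + 44)² = ((⅘)*7*(3 + 7) + 44)² = ((⅘)*7*10 + 44)² = (56 + 44)² = 100² = 10000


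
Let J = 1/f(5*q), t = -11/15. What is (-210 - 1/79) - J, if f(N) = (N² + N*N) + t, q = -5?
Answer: -310899934/1480381 ≈ -210.01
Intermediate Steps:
t = -11/15 (t = -11*1/15 = -11/15 ≈ -0.73333)
f(N) = -11/15 + 2*N² (f(N) = (N² + N*N) - 11/15 = (N² + N²) - 11/15 = 2*N² - 11/15 = -11/15 + 2*N²)
J = 15/18739 (J = 1/(-11/15 + 2*(5*(-5))²) = 1/(-11/15 + 2*(-25)²) = 1/(-11/15 + 2*625) = 1/(-11/15 + 1250) = 1/(18739/15) = 15/18739 ≈ 0.00080047)
(-210 - 1/79) - J = (-210 - 1/79) - 1*15/18739 = (-210 - 1*1/79) - 15/18739 = (-210 - 1/79) - 15/18739 = -16591/79 - 15/18739 = -310899934/1480381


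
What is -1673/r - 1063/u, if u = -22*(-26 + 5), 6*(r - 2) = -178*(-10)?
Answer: -233659/29568 ≈ -7.9024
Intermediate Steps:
r = 896/3 (r = 2 + (-178*(-10))/6 = 2 + (⅙)*1780 = 2 + 890/3 = 896/3 ≈ 298.67)
u = 462 (u = -22*(-21) = 462)
-1673/r - 1063/u = -1673/896/3 - 1063/462 = -1673*3/896 - 1063*1/462 = -717/128 - 1063/462 = -233659/29568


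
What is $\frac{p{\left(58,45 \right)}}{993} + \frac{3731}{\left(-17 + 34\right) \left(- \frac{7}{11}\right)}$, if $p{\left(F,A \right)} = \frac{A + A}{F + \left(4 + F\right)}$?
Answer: $- \frac{7762595}{22508} \approx -344.88$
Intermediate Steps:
$p{\left(F,A \right)} = \frac{2 A}{4 + 2 F}$
$\frac{p{\left(58,45 \right)}}{993} + \frac{3731}{\left(-17 + 34\right) \left(- \frac{7}{11}\right)} = \frac{45 \frac{1}{2 + 58}}{993} + \frac{3731}{\left(-17 + 34\right) \left(- \frac{7}{11}\right)} = \frac{45}{60} \cdot \frac{1}{993} + \frac{3731}{17 \left(\left(-7\right) \frac{1}{11}\right)} = 45 \cdot \frac{1}{60} \cdot \frac{1}{993} + \frac{3731}{17 \left(- \frac{7}{11}\right)} = \frac{3}{4} \cdot \frac{1}{993} + \frac{3731}{- \frac{119}{11}} = \frac{1}{1324} + 3731 \left(- \frac{11}{119}\right) = \frac{1}{1324} - \frac{5863}{17} = - \frac{7762595}{22508}$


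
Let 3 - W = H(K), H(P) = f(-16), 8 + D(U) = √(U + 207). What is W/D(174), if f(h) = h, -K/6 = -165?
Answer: 152/317 + 19*√381/317 ≈ 1.6494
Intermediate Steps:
K = 990 (K = -6*(-165) = 990)
D(U) = -8 + √(207 + U) (D(U) = -8 + √(U + 207) = -8 + √(207 + U))
H(P) = -16
W = 19 (W = 3 - 1*(-16) = 3 + 16 = 19)
W/D(174) = 19/(-8 + √(207 + 174)) = 19/(-8 + √381)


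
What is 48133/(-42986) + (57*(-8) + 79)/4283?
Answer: -222359361/184109038 ≈ -1.2078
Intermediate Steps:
48133/(-42986) + (57*(-8) + 79)/4283 = 48133*(-1/42986) + (-456 + 79)*(1/4283) = -48133/42986 - 377*1/4283 = -48133/42986 - 377/4283 = -222359361/184109038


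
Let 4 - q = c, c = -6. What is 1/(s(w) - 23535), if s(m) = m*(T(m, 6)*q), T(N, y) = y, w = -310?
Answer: -1/42135 ≈ -2.3733e-5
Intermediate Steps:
q = 10 (q = 4 - 1*(-6) = 4 + 6 = 10)
s(m) = 60*m (s(m) = m*(6*10) = m*60 = 60*m)
1/(s(w) - 23535) = 1/(60*(-310) - 23535) = 1/(-18600 - 23535) = 1/(-42135) = -1/42135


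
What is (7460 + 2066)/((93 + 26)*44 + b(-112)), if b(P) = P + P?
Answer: 4763/2506 ≈ 1.9006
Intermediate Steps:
b(P) = 2*P
(7460 + 2066)/((93 + 26)*44 + b(-112)) = (7460 + 2066)/((93 + 26)*44 + 2*(-112)) = 9526/(119*44 - 224) = 9526/(5236 - 224) = 9526/5012 = 9526*(1/5012) = 4763/2506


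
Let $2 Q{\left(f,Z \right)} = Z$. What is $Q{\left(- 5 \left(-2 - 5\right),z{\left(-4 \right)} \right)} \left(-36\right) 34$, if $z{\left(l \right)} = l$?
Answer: $2448$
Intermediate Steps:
$Q{\left(f,Z \right)} = \frac{Z}{2}$
$Q{\left(- 5 \left(-2 - 5\right),z{\left(-4 \right)} \right)} \left(-36\right) 34 = \frac{1}{2} \left(-4\right) \left(-36\right) 34 = \left(-2\right) \left(-36\right) 34 = 72 \cdot 34 = 2448$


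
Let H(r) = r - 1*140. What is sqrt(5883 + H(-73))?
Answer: 9*sqrt(70) ≈ 75.299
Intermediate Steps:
H(r) = -140 + r (H(r) = r - 140 = -140 + r)
sqrt(5883 + H(-73)) = sqrt(5883 + (-140 - 73)) = sqrt(5883 - 213) = sqrt(5670) = 9*sqrt(70)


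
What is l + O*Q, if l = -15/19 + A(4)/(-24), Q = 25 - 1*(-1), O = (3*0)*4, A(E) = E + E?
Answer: -64/57 ≈ -1.1228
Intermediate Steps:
A(E) = 2*E
O = 0 (O = 0*4 = 0)
Q = 26 (Q = 25 + 1 = 26)
l = -64/57 (l = -15/19 + (2*4)/(-24) = -15*1/19 + 8*(-1/24) = -15/19 - ⅓ = -64/57 ≈ -1.1228)
l + O*Q = -64/57 + 0*26 = -64/57 + 0 = -64/57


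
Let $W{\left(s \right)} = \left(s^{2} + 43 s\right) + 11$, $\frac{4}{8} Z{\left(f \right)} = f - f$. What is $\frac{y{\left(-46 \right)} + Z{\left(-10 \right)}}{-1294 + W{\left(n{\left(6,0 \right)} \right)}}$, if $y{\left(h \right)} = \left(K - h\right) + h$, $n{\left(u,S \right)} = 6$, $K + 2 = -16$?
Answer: $\frac{18}{989} \approx 0.0182$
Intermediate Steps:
$K = -18$ ($K = -2 - 16 = -18$)
$Z{\left(f \right)} = 0$ ($Z{\left(f \right)} = 2 \left(f - f\right) = 2 \cdot 0 = 0$)
$y{\left(h \right)} = -18$ ($y{\left(h \right)} = \left(-18 - h\right) + h = -18$)
$W{\left(s \right)} = 11 + s^{2} + 43 s$
$\frac{y{\left(-46 \right)} + Z{\left(-10 \right)}}{-1294 + W{\left(n{\left(6,0 \right)} \right)}} = \frac{-18 + 0}{-1294 + \left(11 + 6^{2} + 43 \cdot 6\right)} = - \frac{18}{-1294 + \left(11 + 36 + 258\right)} = - \frac{18}{-1294 + 305} = - \frac{18}{-989} = \left(-18\right) \left(- \frac{1}{989}\right) = \frac{18}{989}$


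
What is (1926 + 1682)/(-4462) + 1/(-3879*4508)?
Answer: -1371552433/1696193604 ≈ -0.80861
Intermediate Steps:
(1926 + 1682)/(-4462) + 1/(-3879*4508) = 3608*(-1/4462) - 1/3879*1/4508 = -1804/2231 - 1/17486532 = -1371552433/1696193604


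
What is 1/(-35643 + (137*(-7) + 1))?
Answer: -1/36601 ≈ -2.7322e-5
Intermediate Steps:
1/(-35643 + (137*(-7) + 1)) = 1/(-35643 + (-959 + 1)) = 1/(-35643 - 958) = 1/(-36601) = -1/36601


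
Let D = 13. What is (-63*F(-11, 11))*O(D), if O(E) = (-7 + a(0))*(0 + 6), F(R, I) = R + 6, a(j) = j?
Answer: -13230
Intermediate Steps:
F(R, I) = 6 + R
O(E) = -42 (O(E) = (-7 + 0)*(0 + 6) = -7*6 = -42)
(-63*F(-11, 11))*O(D) = -63*(6 - 11)*(-42) = -63*(-5)*(-42) = 315*(-42) = -13230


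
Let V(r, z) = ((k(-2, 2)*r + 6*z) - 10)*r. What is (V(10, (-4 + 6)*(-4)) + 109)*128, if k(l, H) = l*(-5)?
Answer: 67712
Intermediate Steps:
k(l, H) = -5*l
V(r, z) = r*(-10 + 6*z + 10*r) (V(r, z) = (((-5*(-2))*r + 6*z) - 10)*r = ((10*r + 6*z) - 10)*r = ((6*z + 10*r) - 10)*r = (-10 + 6*z + 10*r)*r = r*(-10 + 6*z + 10*r))
(V(10, (-4 + 6)*(-4)) + 109)*128 = (2*10*(-5 + 3*((-4 + 6)*(-4)) + 5*10) + 109)*128 = (2*10*(-5 + 3*(2*(-4)) + 50) + 109)*128 = (2*10*(-5 + 3*(-8) + 50) + 109)*128 = (2*10*(-5 - 24 + 50) + 109)*128 = (2*10*21 + 109)*128 = (420 + 109)*128 = 529*128 = 67712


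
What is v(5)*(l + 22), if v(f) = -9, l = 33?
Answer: -495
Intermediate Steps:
v(5)*(l + 22) = -9*(33 + 22) = -9*55 = -495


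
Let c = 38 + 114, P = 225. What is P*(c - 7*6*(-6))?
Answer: 90900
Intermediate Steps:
c = 152
P*(c - 7*6*(-6)) = 225*(152 - 7*6*(-6)) = 225*(152 - 42*(-6)) = 225*(152 + 252) = 225*404 = 90900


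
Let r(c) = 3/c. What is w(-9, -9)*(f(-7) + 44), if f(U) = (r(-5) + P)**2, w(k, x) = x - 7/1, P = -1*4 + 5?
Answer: -17664/25 ≈ -706.56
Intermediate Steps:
P = 1 (P = -4 + 5 = 1)
w(k, x) = -7 + x (w(k, x) = x - 7 = -7 + x)
f(U) = 4/25 (f(U) = (3/(-5) + 1)**2 = (3*(-1/5) + 1)**2 = (-3/5 + 1)**2 = (2/5)**2 = 4/25)
w(-9, -9)*(f(-7) + 44) = (-7 - 9)*(4/25 + 44) = -16*1104/25 = -17664/25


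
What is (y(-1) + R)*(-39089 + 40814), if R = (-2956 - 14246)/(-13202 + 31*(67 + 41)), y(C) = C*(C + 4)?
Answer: -10660500/4927 ≈ -2163.7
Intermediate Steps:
y(C) = C*(4 + C)
R = 8601/4927 (R = -17202/(-13202 + 31*108) = -17202/(-13202 + 3348) = -17202/(-9854) = -17202*(-1/9854) = 8601/4927 ≈ 1.7457)
(y(-1) + R)*(-39089 + 40814) = (-(4 - 1) + 8601/4927)*(-39089 + 40814) = (-1*3 + 8601/4927)*1725 = (-3 + 8601/4927)*1725 = -6180/4927*1725 = -10660500/4927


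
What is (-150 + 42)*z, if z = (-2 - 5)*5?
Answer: 3780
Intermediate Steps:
z = -35 (z = -7*5 = -35)
(-150 + 42)*z = (-150 + 42)*(-35) = -108*(-35) = 3780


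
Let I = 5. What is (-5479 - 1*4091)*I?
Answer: -47850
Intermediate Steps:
(-5479 - 1*4091)*I = (-5479 - 1*4091)*5 = (-5479 - 4091)*5 = -9570*5 = -47850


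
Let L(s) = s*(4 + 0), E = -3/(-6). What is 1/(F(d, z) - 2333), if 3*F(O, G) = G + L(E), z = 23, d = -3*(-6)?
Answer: -3/6974 ≈ -0.00043017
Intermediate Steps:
d = 18
E = ½ (E = -3*(-⅙) = ½ ≈ 0.50000)
L(s) = 4*s (L(s) = s*4 = 4*s)
F(O, G) = ⅔ + G/3 (F(O, G) = (G + 4*(½))/3 = (G + 2)/3 = (2 + G)/3 = ⅔ + G/3)
1/(F(d, z) - 2333) = 1/((⅔ + (⅓)*23) - 2333) = 1/((⅔ + 23/3) - 2333) = 1/(25/3 - 2333) = 1/(-6974/3) = -3/6974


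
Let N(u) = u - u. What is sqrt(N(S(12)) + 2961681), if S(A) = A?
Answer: sqrt(2961681) ≈ 1721.0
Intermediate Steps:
N(u) = 0
sqrt(N(S(12)) + 2961681) = sqrt(0 + 2961681) = sqrt(2961681)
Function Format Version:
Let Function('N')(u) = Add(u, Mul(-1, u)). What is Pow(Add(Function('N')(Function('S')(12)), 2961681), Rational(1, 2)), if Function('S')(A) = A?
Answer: Pow(2961681, Rational(1, 2)) ≈ 1721.0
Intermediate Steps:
Function('N')(u) = 0
Pow(Add(Function('N')(Function('S')(12)), 2961681), Rational(1, 2)) = Pow(Add(0, 2961681), Rational(1, 2)) = Pow(2961681, Rational(1, 2))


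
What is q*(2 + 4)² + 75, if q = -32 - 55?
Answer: -3057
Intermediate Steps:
q = -87
q*(2 + 4)² + 75 = -87*(2 + 4)² + 75 = -87*6² + 75 = -87*36 + 75 = -3132 + 75 = -3057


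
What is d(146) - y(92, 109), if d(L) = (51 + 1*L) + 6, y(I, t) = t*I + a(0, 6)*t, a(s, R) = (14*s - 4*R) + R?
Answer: -7863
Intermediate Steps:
a(s, R) = -3*R + 14*s (a(s, R) = (-4*R + 14*s) + R = -3*R + 14*s)
y(I, t) = -18*t + I*t (y(I, t) = t*I + (-3*6 + 14*0)*t = I*t + (-18 + 0)*t = I*t - 18*t = -18*t + I*t)
d(L) = 57 + L (d(L) = (51 + L) + 6 = 57 + L)
d(146) - y(92, 109) = (57 + 146) - 109*(-18 + 92) = 203 - 109*74 = 203 - 1*8066 = 203 - 8066 = -7863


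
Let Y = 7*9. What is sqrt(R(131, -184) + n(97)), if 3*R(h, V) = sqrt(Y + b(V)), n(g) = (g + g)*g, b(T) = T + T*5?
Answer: sqrt(169362 + 3*I*sqrt(1041))/3 ≈ 137.18 + 0.0392*I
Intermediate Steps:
Y = 63
b(T) = 6*T (b(T) = T + 5*T = 6*T)
n(g) = 2*g**2 (n(g) = (2*g)*g = 2*g**2)
R(h, V) = sqrt(63 + 6*V)/3
sqrt(R(131, -184) + n(97)) = sqrt(sqrt(63 + 6*(-184))/3 + 2*97**2) = sqrt(sqrt(63 - 1104)/3 + 2*9409) = sqrt(sqrt(-1041)/3 + 18818) = sqrt((I*sqrt(1041))/3 + 18818) = sqrt(I*sqrt(1041)/3 + 18818) = sqrt(18818 + I*sqrt(1041)/3)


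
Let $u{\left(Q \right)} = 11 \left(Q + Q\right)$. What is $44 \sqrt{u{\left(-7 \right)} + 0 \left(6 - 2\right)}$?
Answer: $44 i \sqrt{154} \approx 546.03 i$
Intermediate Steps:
$u{\left(Q \right)} = 22 Q$ ($u{\left(Q \right)} = 11 \cdot 2 Q = 22 Q$)
$44 \sqrt{u{\left(-7 \right)} + 0 \left(6 - 2\right)} = 44 \sqrt{22 \left(-7\right) + 0 \left(6 - 2\right)} = 44 \sqrt{-154 + 0 \cdot 4} = 44 \sqrt{-154 + 0} = 44 \sqrt{-154} = 44 i \sqrt{154}$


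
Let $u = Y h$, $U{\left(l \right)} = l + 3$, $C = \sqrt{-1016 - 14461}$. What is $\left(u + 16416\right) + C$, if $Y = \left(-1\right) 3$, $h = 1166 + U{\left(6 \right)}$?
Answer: $12891 + i \sqrt{15477} \approx 12891.0 + 124.41 i$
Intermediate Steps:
$C = i \sqrt{15477}$ ($C = \sqrt{-15477} = i \sqrt{15477} \approx 124.41 i$)
$U{\left(l \right)} = 3 + l$
$h = 1175$ ($h = 1166 + \left(3 + 6\right) = 1166 + 9 = 1175$)
$Y = -3$
$u = -3525$ ($u = \left(-3\right) 1175 = -3525$)
$\left(u + 16416\right) + C = \left(-3525 + 16416\right) + i \sqrt{15477} = 12891 + i \sqrt{15477}$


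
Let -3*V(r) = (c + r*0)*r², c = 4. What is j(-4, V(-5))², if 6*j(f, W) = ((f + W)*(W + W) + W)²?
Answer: 59636082025000000/59049 ≈ 1.0099e+12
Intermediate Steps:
V(r) = -4*r²/3 (V(r) = -(4 + r*0)*r²/3 = -(4 + 0)*r²/3 = -4*r²/3)
j(f, W) = (W + 2*W*(W + f))²/6 (j(f, W) = ((f + W)*(W + W) + W)²/6 = ((W + f)*(2*W) + W)²/6 = (2*W*(W + f) + W)²/6 = (W + 2*W*(W + f))²/6)
j(-4, V(-5))² = ((-4/3*(-5)²)²*(1 + 2*(-4/3*(-5)²) + 2*(-4))²/6)² = ((-4/3*25)²*(1 + 2*(-4/3*25) - 8)²/6)² = ((-100/3)²*(1 + 2*(-100/3) - 8)²/6)² = ((⅙)*(10000/9)*(1 - 200/3 - 8)²)² = ((⅙)*(10000/9)*(-221/3)²)² = ((⅙)*(10000/9)*(48841/9))² = (244205000/243)² = 59636082025000000/59049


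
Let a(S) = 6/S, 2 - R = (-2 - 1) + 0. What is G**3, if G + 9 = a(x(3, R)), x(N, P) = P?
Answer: -59319/125 ≈ -474.55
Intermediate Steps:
R = 5 (R = 2 - ((-2 - 1) + 0) = 2 - (-3 + 0) = 2 - 1*(-3) = 2 + 3 = 5)
G = -39/5 (G = -9 + 6/5 = -39/5 ≈ -7.8000)
G**3 = (-39/5)**3 = -59319/125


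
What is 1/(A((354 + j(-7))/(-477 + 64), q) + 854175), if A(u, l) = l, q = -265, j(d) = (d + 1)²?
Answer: 1/853910 ≈ 1.1711e-6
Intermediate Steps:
j(d) = (1 + d)²
1/(A((354 + j(-7))/(-477 + 64), q) + 854175) = 1/(-265 + 854175) = 1/853910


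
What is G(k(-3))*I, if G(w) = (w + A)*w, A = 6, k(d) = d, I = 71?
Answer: -639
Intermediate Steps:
G(w) = w*(6 + w) (G(w) = (w + 6)*w = (6 + w)*w = w*(6 + w))
G(k(-3))*I = -3*(6 - 3)*71 = -3*3*71 = -9*71 = -639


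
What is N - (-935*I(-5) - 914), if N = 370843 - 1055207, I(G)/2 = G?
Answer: -692800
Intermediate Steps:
I(G) = 2*G
N = -684364
N - (-935*I(-5) - 914) = -684364 - (-1870*(-5) - 914) = -684364 - (-935*(-10) - 914) = -684364 - (9350 - 914) = -684364 - 1*8436 = -684364 - 8436 = -692800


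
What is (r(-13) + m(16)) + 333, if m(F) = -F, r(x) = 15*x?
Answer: 122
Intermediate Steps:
(r(-13) + m(16)) + 333 = (15*(-13) - 1*16) + 333 = (-195 - 16) + 333 = -211 + 333 = 122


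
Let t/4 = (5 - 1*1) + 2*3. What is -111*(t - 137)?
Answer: 10767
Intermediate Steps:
t = 40 (t = 4*((5 - 1*1) + 2*3) = 4*((5 - 1) + 6) = 4*(4 + 6) = 4*10 = 40)
-111*(t - 137) = -111*(40 - 137) = -111*(-97) = 10767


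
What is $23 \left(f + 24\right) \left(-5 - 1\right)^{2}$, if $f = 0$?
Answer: $19872$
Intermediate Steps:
$23 \left(f + 24\right) \left(-5 - 1\right)^{2} = 23 \left(0 + 24\right) \left(-5 - 1\right)^{2} = 23 \cdot 24 \left(-6\right)^{2} = 552 \cdot 36 = 19872$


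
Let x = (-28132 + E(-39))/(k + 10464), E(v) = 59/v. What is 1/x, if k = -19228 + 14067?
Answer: -206817/1097207 ≈ -0.18849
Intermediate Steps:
k = -5161
x = -1097207/206817 (x = (-28132 + 59/(-39))/(-5161 + 10464) = (-28132 + 59*(-1/39))/5303 = (-28132 - 59/39)*(1/5303) = -1097207/39*1/5303 = -1097207/206817 ≈ -5.3052)
1/x = 1/(-1097207/206817) = -206817/1097207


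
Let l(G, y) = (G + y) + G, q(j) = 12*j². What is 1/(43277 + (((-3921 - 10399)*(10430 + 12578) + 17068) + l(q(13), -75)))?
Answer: -1/329410234 ≈ -3.0357e-9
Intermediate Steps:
l(G, y) = y + 2*G
1/(43277 + (((-3921 - 10399)*(10430 + 12578) + 17068) + l(q(13), -75))) = 1/(43277 + (((-3921 - 10399)*(10430 + 12578) + 17068) + (-75 + 2*(12*13²)))) = 1/(43277 + ((-14320*23008 + 17068) + (-75 + 2*(12*169)))) = 1/(43277 + ((-329474560 + 17068) + (-75 + 2*2028))) = 1/(43277 + (-329457492 + (-75 + 4056))) = 1/(43277 + (-329457492 + 3981)) = 1/(43277 - 329453511) = 1/(-329410234) = -1/329410234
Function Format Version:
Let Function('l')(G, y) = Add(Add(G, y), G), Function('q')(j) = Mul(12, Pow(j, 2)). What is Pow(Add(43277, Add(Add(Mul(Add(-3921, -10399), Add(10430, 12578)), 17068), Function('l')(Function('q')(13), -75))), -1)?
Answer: Rational(-1, 329410234) ≈ -3.0357e-9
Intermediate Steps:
Function('l')(G, y) = Add(y, Mul(2, G))
Pow(Add(43277, Add(Add(Mul(Add(-3921, -10399), Add(10430, 12578)), 17068), Function('l')(Function('q')(13), -75))), -1) = Pow(Add(43277, Add(Add(Mul(Add(-3921, -10399), Add(10430, 12578)), 17068), Add(-75, Mul(2, Mul(12, Pow(13, 2)))))), -1) = Pow(Add(43277, Add(Add(Mul(-14320, 23008), 17068), Add(-75, Mul(2, Mul(12, 169))))), -1) = Pow(Add(43277, Add(Add(-329474560, 17068), Add(-75, Mul(2, 2028)))), -1) = Pow(Add(43277, Add(-329457492, Add(-75, 4056))), -1) = Pow(Add(43277, Add(-329457492, 3981)), -1) = Pow(Add(43277, -329453511), -1) = Pow(-329410234, -1) = Rational(-1, 329410234)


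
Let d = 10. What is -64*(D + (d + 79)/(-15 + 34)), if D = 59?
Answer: -77440/19 ≈ -4075.8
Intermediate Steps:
-64*(D + (d + 79)/(-15 + 34)) = -64*(59 + (10 + 79)/(-15 + 34)) = -64*(59 + 89/19) = -64*1210/19 = -77440/19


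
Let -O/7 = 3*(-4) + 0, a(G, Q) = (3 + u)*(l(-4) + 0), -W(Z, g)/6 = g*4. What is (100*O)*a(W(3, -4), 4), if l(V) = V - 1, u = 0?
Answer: -126000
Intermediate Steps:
l(V) = -1 + V
W(Z, g) = -24*g (W(Z, g) = -6*g*4 = -24*g)
a(G, Q) = -15 (a(G, Q) = (3 + 0)*((-1 - 4) + 0) = 3*(-5 + 0) = 3*(-5) = -15)
O = 84 (O = -7*(3*(-4) + 0) = -7*(-12 + 0) = -7*(-12) = 84)
(100*O)*a(W(3, -4), 4) = (100*84)*(-15) = 8400*(-15) = -126000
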